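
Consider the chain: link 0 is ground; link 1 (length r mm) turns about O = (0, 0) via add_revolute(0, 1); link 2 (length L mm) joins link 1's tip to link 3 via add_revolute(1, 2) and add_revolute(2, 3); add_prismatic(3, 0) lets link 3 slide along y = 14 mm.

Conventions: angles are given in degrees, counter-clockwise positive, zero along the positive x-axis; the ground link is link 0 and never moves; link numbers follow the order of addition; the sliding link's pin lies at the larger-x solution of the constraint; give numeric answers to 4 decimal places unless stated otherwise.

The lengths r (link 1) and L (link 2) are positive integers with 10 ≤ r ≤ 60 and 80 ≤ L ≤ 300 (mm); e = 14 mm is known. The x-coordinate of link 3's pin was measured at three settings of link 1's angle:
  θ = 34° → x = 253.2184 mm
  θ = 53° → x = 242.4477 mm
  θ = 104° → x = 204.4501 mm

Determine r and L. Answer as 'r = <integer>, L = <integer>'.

constraint per measurement: (x − r cos θ)² + (r sin θ − e)² = L²
subtracting the θ₁ and θ₂ equations cancels the r² and L² terms:
r = (x₁² − x₂²) / (2[(x₁cos θ₁ + e sin θ₁) − (x₂cos θ₂ + e sin θ₂)]) = 44.0000 → r = 44
L² = (x₁ − r cos θ₁)² + (r sin θ₁ − e)² = 47089.0065 → L = 217.0000 → L = 217
check at θ₃=104°: x = 204.4501 (printed 204.4501) ✓

r = 44, L = 217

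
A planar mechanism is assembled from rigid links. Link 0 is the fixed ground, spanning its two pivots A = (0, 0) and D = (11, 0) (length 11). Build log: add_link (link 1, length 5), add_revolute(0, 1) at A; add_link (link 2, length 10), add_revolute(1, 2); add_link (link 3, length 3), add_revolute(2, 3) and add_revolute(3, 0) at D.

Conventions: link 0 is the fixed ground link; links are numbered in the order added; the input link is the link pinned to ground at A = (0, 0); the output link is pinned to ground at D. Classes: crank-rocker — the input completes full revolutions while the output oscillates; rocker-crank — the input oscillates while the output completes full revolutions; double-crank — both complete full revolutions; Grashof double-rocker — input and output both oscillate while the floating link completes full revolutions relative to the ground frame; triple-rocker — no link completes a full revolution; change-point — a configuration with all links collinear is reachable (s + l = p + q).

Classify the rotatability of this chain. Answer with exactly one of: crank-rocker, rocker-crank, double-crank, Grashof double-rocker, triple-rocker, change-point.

lengths: ground=11, input=5, coupler=10, output=3
sorted: s=3 (shortest), l=11 (longest), p+q=15
s + l = 14 vs p + q = 15
s + l < p + q (Grashof) with shortest = output link → rocker-crank

rocker-crank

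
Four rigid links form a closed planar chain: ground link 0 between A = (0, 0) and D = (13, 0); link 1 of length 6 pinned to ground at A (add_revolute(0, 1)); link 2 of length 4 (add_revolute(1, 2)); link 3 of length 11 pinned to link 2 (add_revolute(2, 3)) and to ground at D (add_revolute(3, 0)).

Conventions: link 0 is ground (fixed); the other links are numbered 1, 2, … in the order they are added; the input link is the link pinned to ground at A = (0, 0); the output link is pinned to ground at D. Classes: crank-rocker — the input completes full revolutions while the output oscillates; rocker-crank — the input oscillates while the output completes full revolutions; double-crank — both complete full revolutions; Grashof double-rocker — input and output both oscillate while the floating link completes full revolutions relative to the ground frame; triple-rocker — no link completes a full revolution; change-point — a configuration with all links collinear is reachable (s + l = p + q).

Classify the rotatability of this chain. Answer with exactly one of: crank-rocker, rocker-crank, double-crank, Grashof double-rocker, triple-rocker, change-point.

lengths: ground=13, input=6, coupler=4, output=11
sorted: s=4 (shortest), l=13 (longest), p+q=17
s + l = 17 vs p + q = 17
s + l = p + q → change-point (collinear configuration reachable)

change-point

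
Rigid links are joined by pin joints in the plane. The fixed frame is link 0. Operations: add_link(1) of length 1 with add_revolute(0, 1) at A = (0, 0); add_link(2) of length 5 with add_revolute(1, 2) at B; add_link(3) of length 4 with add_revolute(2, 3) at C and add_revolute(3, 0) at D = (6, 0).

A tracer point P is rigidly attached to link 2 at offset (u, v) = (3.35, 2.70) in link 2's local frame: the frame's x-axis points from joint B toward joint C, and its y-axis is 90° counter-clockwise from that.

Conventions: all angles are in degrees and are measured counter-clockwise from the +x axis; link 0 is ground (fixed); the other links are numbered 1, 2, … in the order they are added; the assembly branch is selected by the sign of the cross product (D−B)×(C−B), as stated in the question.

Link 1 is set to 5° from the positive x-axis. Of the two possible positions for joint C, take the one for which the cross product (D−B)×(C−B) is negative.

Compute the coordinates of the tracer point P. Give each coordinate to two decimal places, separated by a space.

A=(0,0), D=(6.00,0)
B = A + 1.00·(cos5°, sin5°) = (0.9962, 0.0872)
|BD| = 5.0046
circle(B,5.00) ∩ circle(D,4.00): a=3.4015, h=3.6647
  candidates: C₊=(4.4610,3.6921) cross=18.340; C₋=(4.3333,-3.6362) cross=-18.340
  branch - wants cross < 0 → take C=(4.3333,-3.6362) (cross=-18.340)
ex = (C−B)/|BC| = (0.6674,-0.7447); ey = (0.7447,0.6674)
P = B + 3.35·ex + 2.70·ey = (5.2427,-0.6055)

5.24 -0.61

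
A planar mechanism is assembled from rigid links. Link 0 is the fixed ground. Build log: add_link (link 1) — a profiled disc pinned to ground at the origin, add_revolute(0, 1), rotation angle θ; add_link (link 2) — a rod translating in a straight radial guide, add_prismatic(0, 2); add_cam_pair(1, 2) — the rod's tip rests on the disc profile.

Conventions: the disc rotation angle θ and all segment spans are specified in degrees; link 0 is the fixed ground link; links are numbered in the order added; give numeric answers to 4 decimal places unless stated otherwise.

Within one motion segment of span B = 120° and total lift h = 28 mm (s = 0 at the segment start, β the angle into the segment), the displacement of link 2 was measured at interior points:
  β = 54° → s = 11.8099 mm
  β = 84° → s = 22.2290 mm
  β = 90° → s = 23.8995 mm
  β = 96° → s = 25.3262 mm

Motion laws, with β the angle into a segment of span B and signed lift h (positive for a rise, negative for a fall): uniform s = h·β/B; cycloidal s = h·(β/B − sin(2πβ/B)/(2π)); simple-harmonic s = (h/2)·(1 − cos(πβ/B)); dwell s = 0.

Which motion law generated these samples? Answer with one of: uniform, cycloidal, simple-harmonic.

candidates at β/B = r: uniform s = h·r (linear in β); cycloidal s = h·(r − sin(2πr)/(2π)); simple-harmonic s = (h/2)(1 − cos(πr))
β=54°: printed 11.8099 | uniform 12.6000, cycloidal 11.2229, simple-harmonic 11.8099
β=84°: printed 22.2290 | uniform 19.6000, cycloidal 23.8382, simple-harmonic 22.2290
β=90°: printed 23.8995 | uniform 21.0000, cycloidal 25.4563, simple-harmonic 23.8995
β=96°: printed 25.3262 | uniform 22.4000, cycloidal 26.6382, simple-harmonic 25.3262
only one law matches every sample → simple-harmonic

simple-harmonic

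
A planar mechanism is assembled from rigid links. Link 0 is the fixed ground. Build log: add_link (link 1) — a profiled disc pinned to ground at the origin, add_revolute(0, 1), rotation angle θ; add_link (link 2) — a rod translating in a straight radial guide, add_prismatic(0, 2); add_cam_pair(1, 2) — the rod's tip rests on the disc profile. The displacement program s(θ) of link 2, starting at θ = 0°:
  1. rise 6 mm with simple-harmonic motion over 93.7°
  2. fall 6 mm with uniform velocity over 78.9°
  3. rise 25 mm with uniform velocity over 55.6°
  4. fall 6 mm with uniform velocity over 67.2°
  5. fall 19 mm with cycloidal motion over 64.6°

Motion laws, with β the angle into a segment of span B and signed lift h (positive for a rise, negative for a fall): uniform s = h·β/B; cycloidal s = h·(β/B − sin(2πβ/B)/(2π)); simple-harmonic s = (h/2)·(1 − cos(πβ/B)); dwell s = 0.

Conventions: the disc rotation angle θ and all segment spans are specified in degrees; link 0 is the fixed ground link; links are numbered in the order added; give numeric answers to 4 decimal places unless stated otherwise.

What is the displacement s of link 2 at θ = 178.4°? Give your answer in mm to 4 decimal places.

seg 1 [0°–93.7°] simple-harmonic, h=6: full span → s += 6 → s = 6.0000
seg 2 [93.7°–172.6°] uniform, h=-6: full span → s += -6 → s = 0.0000
seg 3 [172.6°–228.2°] uniform, h=25: θ=178.4° here. β=5.8, B=55.6. 25·5.8/55.6 = 2.6079 → s = 2.6079

2.6079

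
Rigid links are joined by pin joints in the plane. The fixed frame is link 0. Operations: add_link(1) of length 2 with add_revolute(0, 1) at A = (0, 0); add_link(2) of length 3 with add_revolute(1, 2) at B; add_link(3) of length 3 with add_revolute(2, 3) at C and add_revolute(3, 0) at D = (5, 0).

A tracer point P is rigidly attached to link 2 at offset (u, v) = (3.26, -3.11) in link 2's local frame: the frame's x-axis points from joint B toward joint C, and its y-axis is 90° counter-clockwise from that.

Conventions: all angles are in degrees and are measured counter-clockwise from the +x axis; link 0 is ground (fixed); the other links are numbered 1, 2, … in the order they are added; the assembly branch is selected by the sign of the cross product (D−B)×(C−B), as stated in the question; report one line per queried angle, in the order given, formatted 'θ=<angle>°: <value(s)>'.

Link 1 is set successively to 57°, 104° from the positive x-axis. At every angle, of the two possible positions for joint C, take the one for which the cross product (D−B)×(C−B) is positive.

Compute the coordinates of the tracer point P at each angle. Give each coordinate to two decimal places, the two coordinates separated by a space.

A=(0,0), D=(5.00,0)
θ=57°: B = A + 2.00·(cos57°, sin57°) = (1.0893, 1.6773)
θ=57°: |BD| = 4.2553
θ=57°: circle(B,3.00) ∩ circle(D,3.00): a=2.1276, h=2.1150
θ=57°:   candidates: C₊=(3.8783,2.7824) cross=9.000; C₋=(2.2109,-1.1051) cross=-9.000
θ=57°:   branch + wants cross > 0 → take C=(3.8783,2.7824) (cross=9.000)
θ=57°: ex = (C−B)/|BC| = (0.9297,0.3684); ey = (-0.3684,0.9297)
θ=57°: P = B + 3.26·ex + -3.11·ey = (5.2656,-0.0131)
θ=104°: B = A + 2.00·(cos104°, sin104°) = (-0.4838, 1.9406)
θ=104°: |BD| = 5.8171
θ=104°: circle(B,3.00) ∩ circle(D,3.00): a=2.9085, h=0.7351
θ=104°:   candidates: C₊=(2.5033,1.6633) cross=4.276; C₋=(2.0128,0.2773) cross=-4.276
θ=104°:   branch + wants cross > 0 → take C=(2.5033,1.6633) (cross=4.276)
θ=104°: ex = (C−B)/|BC| = (0.9957,-0.0924); ey = (0.0924,0.9957)
θ=104°: P = B + 3.26·ex + -3.11·ey = (2.4747,-1.4574)

θ=57°: 5.27 -0.01
θ=104°: 2.47 -1.46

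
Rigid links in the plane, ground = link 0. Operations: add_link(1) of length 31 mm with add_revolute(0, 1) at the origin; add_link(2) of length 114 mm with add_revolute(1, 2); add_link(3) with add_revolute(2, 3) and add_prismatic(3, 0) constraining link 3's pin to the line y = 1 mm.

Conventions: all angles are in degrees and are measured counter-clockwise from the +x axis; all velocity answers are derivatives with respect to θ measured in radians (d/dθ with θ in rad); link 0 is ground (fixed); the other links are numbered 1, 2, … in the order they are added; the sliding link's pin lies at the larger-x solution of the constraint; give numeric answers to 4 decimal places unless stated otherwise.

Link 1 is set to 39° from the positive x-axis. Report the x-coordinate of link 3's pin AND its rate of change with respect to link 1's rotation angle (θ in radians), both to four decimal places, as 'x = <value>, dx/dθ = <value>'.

geometry: r = 31 mm, L = 114 mm, e = 1 mm
crank pin P = (r cos θ, r sin θ) = (24.091525, 19.508932)
h = r sin θ − e = 19.508932 − 1 = 18.508932
x = r cos θ + √(L² − h²) = 24.091525 + 112.487419 = 136.578944
dx/dθ = −r sin θ − h·r cos θ/√(L² − h²) (θ in radians; h = 18.508932) = -23.473006

x = 136.5789, dx/dθ = -23.4730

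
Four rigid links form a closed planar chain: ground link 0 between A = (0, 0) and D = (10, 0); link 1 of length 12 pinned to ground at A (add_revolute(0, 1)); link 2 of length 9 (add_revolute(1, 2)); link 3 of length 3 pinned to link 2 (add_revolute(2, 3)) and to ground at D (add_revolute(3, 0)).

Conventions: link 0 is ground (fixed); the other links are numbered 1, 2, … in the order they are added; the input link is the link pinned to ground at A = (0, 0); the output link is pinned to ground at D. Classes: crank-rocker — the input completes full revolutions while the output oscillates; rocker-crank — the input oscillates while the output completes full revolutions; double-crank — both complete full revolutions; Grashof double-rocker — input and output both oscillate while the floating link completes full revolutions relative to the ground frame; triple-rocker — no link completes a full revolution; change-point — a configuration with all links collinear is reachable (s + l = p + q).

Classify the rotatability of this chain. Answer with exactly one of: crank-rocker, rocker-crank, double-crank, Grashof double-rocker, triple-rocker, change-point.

lengths: ground=10, input=12, coupler=9, output=3
sorted: s=3 (shortest), l=12 (longest), p+q=19
s + l = 15 vs p + q = 19
s + l < p + q (Grashof) with shortest = output link → rocker-crank

rocker-crank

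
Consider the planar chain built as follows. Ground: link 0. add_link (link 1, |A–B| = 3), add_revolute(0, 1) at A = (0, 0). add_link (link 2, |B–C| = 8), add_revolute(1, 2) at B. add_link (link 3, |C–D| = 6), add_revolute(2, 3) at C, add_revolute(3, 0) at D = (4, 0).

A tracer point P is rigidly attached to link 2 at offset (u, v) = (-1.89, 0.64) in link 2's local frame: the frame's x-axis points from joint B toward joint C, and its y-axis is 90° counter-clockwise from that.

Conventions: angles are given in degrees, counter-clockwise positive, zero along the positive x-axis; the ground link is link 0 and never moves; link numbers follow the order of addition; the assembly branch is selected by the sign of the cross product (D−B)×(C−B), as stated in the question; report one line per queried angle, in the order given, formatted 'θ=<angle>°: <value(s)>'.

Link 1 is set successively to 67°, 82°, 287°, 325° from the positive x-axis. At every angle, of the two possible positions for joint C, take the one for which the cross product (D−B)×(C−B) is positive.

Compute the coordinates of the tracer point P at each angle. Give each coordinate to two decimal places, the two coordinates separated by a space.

A=(0,0), D=(4.00,0)
θ=67°: B = A + 3.00·(cos67°, sin67°) = (1.1722, 2.7615)
θ=67°: |BD| = 3.9525
θ=67°: circle(B,8.00) ∩ circle(D,6.00): a=5.5183, h=5.7921
θ=67°:   candidates: C₊=(9.1670,3.0499) cross=22.893; C₋=(1.0735,-5.2379) cross=-22.893
θ=67°:   branch + wants cross > 0 → take C=(9.1670,3.0499) (cross=22.893)
θ=67°: ex = (C−B)/|BC| = (0.9993,0.0361); ey = (-0.0361,0.9993)
θ=67°: P = B + -1.89·ex + 0.64·ey = (-0.7397,3.3330)
θ=82°: B = A + 3.00·(cos82°, sin82°) = (0.4175, 2.9708)
θ=82°: |BD| = 4.6540
θ=82°: circle(B,8.00) ∩ circle(D,6.00): a=5.3352, h=5.9612
θ=82°:   candidates: C₊=(8.3296,4.1539) cross=27.744; C₋=(0.7191,-5.0235) cross=-27.744
θ=82°:   branch + wants cross > 0 → take C=(8.3296,4.1539) (cross=27.744)
θ=82°: ex = (C−B)/|BC| = (0.9890,0.1479); ey = (-0.1479,0.9890)
θ=82°: P = B + -1.89·ex + 0.64·ey = (-1.5463,3.3243)
θ=287°: B = A + 3.00·(cos287°, sin287°) = (0.8771, -2.8689)
θ=287°: |BD| = 4.2406
θ=287°: circle(B,8.00) ∩ circle(D,6.00): a=5.4217, h=5.8826
θ=287°:   candidates: C₊=(0.8900,5.1311) cross=24.946; C₋=(8.8495,-3.5330) cross=-24.946
θ=287°:   branch + wants cross > 0 → take C=(0.8900,5.1311) (cross=24.946)
θ=287°: ex = (C−B)/|BC| = (0.0016,1.0000); ey = (-1.0000,0.0016)
θ=287°: P = B + -1.89·ex + 0.64·ey = (0.2341,-4.7579)
θ=325°: B = A + 3.00·(cos325°, sin325°) = (2.4575, -1.7207)
θ=325°: |BD| = 2.3109
θ=325°: circle(B,8.00) ∩ circle(D,6.00): a=7.2137, h=3.4588
θ=325°:   candidates: C₊=(4.6971,5.9594) cross=7.993; C₋=(9.8480,1.3419) cross=-7.993
θ=325°:   branch + wants cross > 0 → take C=(4.6971,5.9594) (cross=7.993)
θ=325°: ex = (C−B)/|BC| = (0.2800,0.9600); ey = (-0.9600,0.2800)
θ=325°: P = B + -1.89·ex + 0.64·ey = (1.3139,-3.3560)

θ=67°: -0.74 3.33
θ=82°: -1.55 3.32
θ=287°: 0.23 -4.76
θ=325°: 1.31 -3.36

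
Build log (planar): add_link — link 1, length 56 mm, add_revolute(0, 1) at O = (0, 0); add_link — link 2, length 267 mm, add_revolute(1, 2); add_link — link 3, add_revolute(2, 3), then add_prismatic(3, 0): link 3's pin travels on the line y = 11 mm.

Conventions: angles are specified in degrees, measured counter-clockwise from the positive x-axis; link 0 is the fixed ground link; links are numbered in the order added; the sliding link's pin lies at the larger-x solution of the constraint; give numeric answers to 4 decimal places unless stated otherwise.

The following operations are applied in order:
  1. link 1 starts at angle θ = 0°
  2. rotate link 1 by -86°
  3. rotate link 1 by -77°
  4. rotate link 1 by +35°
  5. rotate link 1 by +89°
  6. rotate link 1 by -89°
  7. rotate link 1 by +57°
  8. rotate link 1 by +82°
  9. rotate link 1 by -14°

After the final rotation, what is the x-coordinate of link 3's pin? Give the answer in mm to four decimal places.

geometry: r = 56 mm, L = 267 mm, e = 11 mm; θ starts at 0°
rotate link 1 by -86°: θ ← 0° -86° = -86°
rotate link 1 by -77°: θ ← -86° -77° = -163°
rotate link 1 by +35°: θ ← -163° +35° = -128°
rotate link 1 by +89°: θ ← -128° +89° = -39°
rotate link 1 by -89°: θ ← -39° -89° = -128°
rotate link 1 by +57°: θ ← -128° +57° = -71°
rotate link 1 by +82°: θ ← -71° +82° = 11°
rotate link 1 by -14°: θ ← 11° -14° = -3°
crank pin P = (r cos θ, r sin θ) = (55.923254, -2.930814)
h = r sin θ − e = -2.930814 − 11 = -13.930814
x = r cos θ + √(L² − h²) = 55.923254 + 266.636330 = 322.559584

322.5596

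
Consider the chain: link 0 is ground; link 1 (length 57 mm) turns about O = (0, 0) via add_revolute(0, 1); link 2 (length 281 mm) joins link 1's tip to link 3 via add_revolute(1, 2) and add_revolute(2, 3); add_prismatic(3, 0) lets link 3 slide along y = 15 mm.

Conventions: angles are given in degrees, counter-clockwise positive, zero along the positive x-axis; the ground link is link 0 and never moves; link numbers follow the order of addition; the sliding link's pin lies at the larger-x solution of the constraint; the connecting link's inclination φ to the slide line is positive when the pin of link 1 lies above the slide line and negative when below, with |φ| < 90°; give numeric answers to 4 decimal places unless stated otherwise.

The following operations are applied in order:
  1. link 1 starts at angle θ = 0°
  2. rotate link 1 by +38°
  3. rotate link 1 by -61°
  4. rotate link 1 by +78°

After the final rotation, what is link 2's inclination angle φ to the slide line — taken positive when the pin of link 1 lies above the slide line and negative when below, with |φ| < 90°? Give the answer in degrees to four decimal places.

geometry: r = 57 mm, L = 281 mm, e = 15 mm; θ starts at 0°
rotate link 1 by +38°: θ ← 0° +38° = 38°
rotate link 1 by -61°: θ ← 38° -61° = -23°
rotate link 1 by +78°: θ ← -23° +78° = 55°
h = r sin θ − e = 46.691667 − 15 = 31.691667
sin φ = h / L = 31.691667 / 281 = 0.11278173
φ = arcsin(0.11278173) = 6.475695°

6.4757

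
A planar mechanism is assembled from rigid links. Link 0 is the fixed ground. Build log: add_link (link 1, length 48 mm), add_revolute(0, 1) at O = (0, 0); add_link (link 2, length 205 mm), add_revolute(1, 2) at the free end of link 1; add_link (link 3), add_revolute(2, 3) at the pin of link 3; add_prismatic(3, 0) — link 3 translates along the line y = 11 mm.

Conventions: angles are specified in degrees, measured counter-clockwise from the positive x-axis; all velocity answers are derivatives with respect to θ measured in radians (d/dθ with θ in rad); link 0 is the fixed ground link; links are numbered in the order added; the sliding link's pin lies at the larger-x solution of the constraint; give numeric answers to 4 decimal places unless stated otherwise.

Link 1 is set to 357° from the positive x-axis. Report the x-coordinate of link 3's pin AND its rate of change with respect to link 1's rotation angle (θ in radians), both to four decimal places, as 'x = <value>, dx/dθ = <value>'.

geometry: r = 48 mm, L = 205 mm, e = 11 mm
crank pin P = (r cos θ, r sin θ) = (47.934218, -2.512126)
h = r sin θ − e = -2.512126 − 11 = -13.512126
x = r cos θ + √(L² − h²) = 47.934218 + 204.554204 = 252.488422
dx/dθ = −r sin θ − h·r cos θ/√(L² − h²) (θ in radians; h = -13.512126) = 5.678490

x = 252.4884, dx/dθ = 5.6785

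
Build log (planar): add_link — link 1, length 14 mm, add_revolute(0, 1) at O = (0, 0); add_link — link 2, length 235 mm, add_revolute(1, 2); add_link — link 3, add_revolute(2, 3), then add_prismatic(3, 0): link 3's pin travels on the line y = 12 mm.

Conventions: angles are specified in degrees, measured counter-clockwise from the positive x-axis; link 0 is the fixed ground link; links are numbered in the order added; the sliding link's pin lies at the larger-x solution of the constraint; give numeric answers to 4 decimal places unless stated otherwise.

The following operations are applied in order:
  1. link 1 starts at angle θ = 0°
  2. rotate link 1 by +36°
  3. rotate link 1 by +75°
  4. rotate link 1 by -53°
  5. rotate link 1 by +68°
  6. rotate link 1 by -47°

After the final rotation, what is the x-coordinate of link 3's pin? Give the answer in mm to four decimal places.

geometry: r = 14 mm, L = 235 mm, e = 12 mm; θ starts at 0°
rotate link 1 by +36°: θ ← 0° +36° = 36°
rotate link 1 by +75°: θ ← 36° +75° = 111°
rotate link 1 by -53°: θ ← 111° -53° = 58°
rotate link 1 by +68°: θ ← 58° +68° = 126°
rotate link 1 by -47°: θ ← 126° -47° = 79°
crank pin P = (r cos θ, r sin θ) = (2.671326, 13.742781)
h = r sin θ − e = 13.742781 − 12 = 1.742781
x = r cos θ + √(L² − h²) = 2.671326 + 234.993538 = 237.664864

237.6649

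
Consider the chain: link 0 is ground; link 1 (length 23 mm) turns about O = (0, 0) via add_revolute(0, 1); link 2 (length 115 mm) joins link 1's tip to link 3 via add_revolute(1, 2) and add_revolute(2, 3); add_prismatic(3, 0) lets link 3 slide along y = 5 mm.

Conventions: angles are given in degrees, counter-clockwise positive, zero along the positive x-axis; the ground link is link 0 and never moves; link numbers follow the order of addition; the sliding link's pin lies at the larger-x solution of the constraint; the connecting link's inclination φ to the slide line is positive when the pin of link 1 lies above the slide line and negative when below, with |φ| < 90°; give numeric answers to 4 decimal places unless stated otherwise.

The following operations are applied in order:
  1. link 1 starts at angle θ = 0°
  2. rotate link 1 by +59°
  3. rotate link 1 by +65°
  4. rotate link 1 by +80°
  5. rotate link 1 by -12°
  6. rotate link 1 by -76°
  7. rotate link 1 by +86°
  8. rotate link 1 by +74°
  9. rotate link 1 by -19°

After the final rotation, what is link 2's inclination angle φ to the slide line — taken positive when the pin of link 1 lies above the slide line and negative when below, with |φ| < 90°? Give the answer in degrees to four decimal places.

geometry: r = 23 mm, L = 115 mm, e = 5 mm; θ starts at 0°
rotate link 1 by +59°: θ ← 0° +59° = 59°
rotate link 1 by +65°: θ ← 59° +65° = 124°
rotate link 1 by +80°: θ ← 124° +80° = 204°
rotate link 1 by -12°: θ ← 204° -12° = 192°
rotate link 1 by -76°: θ ← 192° -76° = 116°
rotate link 1 by +86°: θ ← 116° +86° = 202°
rotate link 1 by +74°: θ ← 202° +74° = 276°
rotate link 1 by -19°: θ ← 276° -19° = 257°
h = r sin θ − e = -22.410511 − 5 = -27.410511
sin φ = h / L = -27.410511 / 115 = -0.23835227
φ = arcsin(-0.23835227) = -13.789311°

-13.7893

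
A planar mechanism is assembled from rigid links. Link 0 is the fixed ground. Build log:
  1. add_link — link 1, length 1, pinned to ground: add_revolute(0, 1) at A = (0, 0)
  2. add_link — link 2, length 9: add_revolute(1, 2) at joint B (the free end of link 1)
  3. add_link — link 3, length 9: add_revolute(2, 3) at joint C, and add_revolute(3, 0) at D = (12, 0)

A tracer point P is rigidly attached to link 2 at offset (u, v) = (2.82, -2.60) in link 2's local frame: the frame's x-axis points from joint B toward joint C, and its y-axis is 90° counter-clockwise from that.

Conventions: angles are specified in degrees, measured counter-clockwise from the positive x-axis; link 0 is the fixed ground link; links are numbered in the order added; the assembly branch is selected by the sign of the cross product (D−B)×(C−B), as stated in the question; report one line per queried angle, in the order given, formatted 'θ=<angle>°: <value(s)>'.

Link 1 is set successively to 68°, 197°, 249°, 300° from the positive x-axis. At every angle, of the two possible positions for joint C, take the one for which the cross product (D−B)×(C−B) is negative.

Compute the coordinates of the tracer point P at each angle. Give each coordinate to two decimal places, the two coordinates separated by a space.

A=(0,0), D=(12.00,0)
θ=68°: B = A + 1.00·(cos68°, sin68°) = (0.3746, 0.9272)
θ=68°: |BD| = 11.6623
θ=68°: circle(B,9.00) ∩ circle(D,9.00): a=5.8312, h=6.8555
θ=68°:   candidates: C₊=(6.7323,7.2974) cross=79.951; C₋=(5.6423,-6.3702) cross=-79.951
θ=68°:   branch - wants cross < 0 → take C=(5.6423,-6.3702) (cross=-79.951)
θ=68°: ex = (C−B)/|BC| = (0.5853,-0.8108); ey = (0.8108,0.5853)
θ=68°: P = B + 2.82·ex + -2.60·ey = (-0.0830,-2.8811)
θ=197°: B = A + 1.00·(cos197°, sin197°) = (-0.9563, -0.2924)
θ=197°: |BD| = 12.9596
θ=197°: circle(B,9.00) ∩ circle(D,9.00): a=6.4798, h=6.2460
θ=197°:   candidates: C₊=(5.3809,6.0982) cross=80.945; C₋=(5.6628,-6.3906) cross=-80.945
θ=197°:   branch - wants cross < 0 → take C=(5.6628,-6.3906) (cross=-80.945)
θ=197°: ex = (C−B)/|BC| = (0.7355,-0.6776); ey = (0.6776,0.7355)
θ=197°: P = B + 2.82·ex + -2.60·ey = (-0.6440,-4.1153)
θ=249°: B = A + 1.00·(cos249°, sin249°) = (-0.3584, -0.9336)
θ=249°: |BD| = 12.3936
θ=249°: circle(B,9.00) ∩ circle(D,9.00): a=6.1968, h=6.5269
θ=249°:   candidates: C₊=(5.3292,6.0415) cross=80.891; C₋=(6.3125,-6.9751) cross=-80.891
θ=249°:   branch - wants cross < 0 → take C=(6.3125,-6.9751) (cross=-80.891)
θ=249°: ex = (C−B)/|BC| = (0.7412,-0.6713); ey = (0.6713,0.7412)
θ=249°: P = B + 2.82·ex + -2.60·ey = (-0.0135,-4.7537)
θ=300°: B = A + 1.00·(cos300°, sin300°) = (0.5000, -0.8660)
θ=300°: |BD| = 11.5326
θ=300°: circle(B,9.00) ∩ circle(D,9.00): a=5.7663, h=6.9101
θ=300°:   candidates: C₊=(5.7311,6.4576) cross=79.692; C₋=(6.7689,-7.3236) cross=-79.692
θ=300°:   branch - wants cross < 0 → take C=(6.7689,-7.3236) (cross=-79.692)
θ=300°: ex = (C−B)/|BC| = (0.6965,-0.7175); ey = (0.7175,0.6965)
θ=300°: P = B + 2.82·ex + -2.60·ey = (0.5987,-4.7004)

θ=68°: -0.08 -2.88
θ=197°: -0.64 -4.12
θ=249°: -0.01 -4.75
θ=300°: 0.60 -4.70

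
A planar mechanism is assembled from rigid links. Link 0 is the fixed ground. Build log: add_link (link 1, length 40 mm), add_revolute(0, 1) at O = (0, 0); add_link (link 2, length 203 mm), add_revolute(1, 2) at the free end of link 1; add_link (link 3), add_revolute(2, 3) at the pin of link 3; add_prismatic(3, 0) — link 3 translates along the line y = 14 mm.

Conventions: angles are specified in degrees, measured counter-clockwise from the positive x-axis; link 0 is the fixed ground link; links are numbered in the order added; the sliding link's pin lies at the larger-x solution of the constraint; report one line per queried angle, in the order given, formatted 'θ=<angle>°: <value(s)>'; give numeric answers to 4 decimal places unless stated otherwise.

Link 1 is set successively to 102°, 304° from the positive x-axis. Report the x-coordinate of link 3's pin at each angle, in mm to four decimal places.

geometry: r = 40 mm, L = 203 mm, e = 14 mm
θ=102°: crank pin P = (r cos θ, r sin θ) = (-8.316468, 39.125904)
θ=102°: h = r sin θ − e = 39.125904 − 14 = 25.125904
θ=102°: x = r cos θ + √(L² − h²) = -8.316468 + 201.439045 = 193.122578
θ=304°: crank pin P = (r cos θ, r sin θ) = (22.367716, -33.161503)
θ=304°: h = r sin θ − e = -33.161503 − 14 = -47.161503
θ=304°: x = r cos θ + √(L² − h²) = 22.367716 + 197.445670 = 219.813386

θ=102°: 193.1226
θ=304°: 219.8134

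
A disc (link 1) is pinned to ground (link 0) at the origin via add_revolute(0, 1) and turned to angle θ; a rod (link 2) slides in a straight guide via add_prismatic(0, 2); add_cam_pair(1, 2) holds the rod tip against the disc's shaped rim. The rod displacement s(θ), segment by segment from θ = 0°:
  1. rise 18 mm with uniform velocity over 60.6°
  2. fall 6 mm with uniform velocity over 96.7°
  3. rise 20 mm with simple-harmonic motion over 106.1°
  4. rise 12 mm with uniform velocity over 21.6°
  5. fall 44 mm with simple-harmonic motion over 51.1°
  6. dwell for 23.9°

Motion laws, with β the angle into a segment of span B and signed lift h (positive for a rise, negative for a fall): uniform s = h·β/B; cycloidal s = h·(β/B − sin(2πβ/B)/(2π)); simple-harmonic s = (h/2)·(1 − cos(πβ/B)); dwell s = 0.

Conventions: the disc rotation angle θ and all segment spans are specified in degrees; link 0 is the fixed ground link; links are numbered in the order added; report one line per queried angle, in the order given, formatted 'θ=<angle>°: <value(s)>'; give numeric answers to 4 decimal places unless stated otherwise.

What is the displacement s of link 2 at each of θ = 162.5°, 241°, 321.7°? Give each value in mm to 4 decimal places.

segment 1 (0° to 60.6°, uniform, h = 18) is passed completely: s = 0.0000 + (18) = 18.0000
segment 2 (60.6° to 157.3°, uniform, h = -6) is passed completely: s = 18.0000 + (-6) = 12.0000
θ = 162.5° falls in segment 3 (157.3° to 263.4°, simple-harmonic, h = 20): β = 162.5 − 157.3 = 5.2°, B = 106.1°; Δs = 20/2·(1 − cos(π·0.0490)) = 0.1183; s = 12.0000 + 0.1183 = 12.1183
θ = 241° falls in segment 3 (157.3° to 263.4°, simple-harmonic, h = 20): β = 241 − 157.3 = 83.7°, B = 106.1°; Δs = 20/2·(1 − cos(π·0.7889)) = 17.8799; s = 12.0000 + 17.8799 = 29.8799
segment 3 (157.3° to 263.4°, simple-harmonic, h = 20) is passed completely: s = 12.0000 + (20) = 32.0000
segment 4 (263.4° to 285°, uniform, h = 12) is passed completely: s = 32.0000 + (12) = 44.0000
θ = 321.7° falls in segment 5 (285° to 336.1°, simple-harmonic, h = -44): β = 321.7 − 285 = 36.7°, B = 51.1°; Δs = -44/2·(1 − cos(π·0.7182)) = -35.9272; s = 44.0000 − 35.9272 = 8.0728

θ=162.5°: 12.1183
θ=241°: 29.8799
θ=321.7°: 8.0728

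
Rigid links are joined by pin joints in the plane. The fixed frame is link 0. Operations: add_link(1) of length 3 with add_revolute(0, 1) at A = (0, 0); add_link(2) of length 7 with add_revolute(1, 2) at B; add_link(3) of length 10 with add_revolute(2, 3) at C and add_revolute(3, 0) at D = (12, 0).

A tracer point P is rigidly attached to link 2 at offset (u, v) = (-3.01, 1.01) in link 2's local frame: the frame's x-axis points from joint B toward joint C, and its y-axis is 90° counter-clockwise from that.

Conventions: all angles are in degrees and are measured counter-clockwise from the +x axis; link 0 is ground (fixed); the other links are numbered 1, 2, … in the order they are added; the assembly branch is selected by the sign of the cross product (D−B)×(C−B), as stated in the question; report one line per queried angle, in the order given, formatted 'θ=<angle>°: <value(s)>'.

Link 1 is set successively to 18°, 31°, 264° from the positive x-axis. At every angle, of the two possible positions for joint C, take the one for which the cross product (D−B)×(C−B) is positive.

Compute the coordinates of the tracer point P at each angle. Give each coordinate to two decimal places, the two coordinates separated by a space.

A=(0,0), D=(12.00,0)
θ=18°: B = A + 3.00·(cos18°, sin18°) = (2.8532, 0.9271)
θ=18°: |BD| = 9.1937
θ=18°: circle(B,7.00) ∩ circle(D,10.00): a=1.8232, h=6.7584
θ=18°:   candidates: C₊=(5.3486,7.4672) cross=62.135; C₋=(3.9856,-5.9807) cross=-62.135
θ=18°:   branch + wants cross > 0 → take C=(5.3486,7.4672) (cross=62.135)
θ=18°: ex = (C−B)/|BC| = (0.3565,0.9343); ey = (-0.9343,0.3565)
θ=18°: P = B + -3.01·ex + 1.01·ey = (0.8365,-1.5251)
θ=31°: B = A + 3.00·(cos31°, sin31°) = (2.5715, 1.5451)
θ=31°: |BD| = 9.5543
θ=31°: circle(B,7.00) ∩ circle(D,10.00): a=2.1082, h=6.6750
θ=31°:   candidates: C₊=(5.7314,7.7913) cross=63.775; C₋=(3.5724,-5.3830) cross=-63.775
θ=31°:   branch + wants cross > 0 → take C=(5.7314,7.7913) (cross=63.775)
θ=31°: ex = (C−B)/|BC| = (0.4514,0.8923); ey = (-0.8923,0.4514)
θ=31°: P = B + -3.01·ex + 1.01·ey = (0.3115,-0.6848)
θ=264°: B = A + 3.00·(cos264°, sin264°) = (-0.3136, -2.9836)
θ=264°: |BD| = 12.6699
θ=264°: circle(B,7.00) ∩ circle(D,10.00): a=4.3223, h=5.5062
θ=264°:   candidates: C₊=(2.5905,3.3856) cross=69.762; C₋=(5.1838,-7.3170) cross=-69.762
θ=264°:   branch + wants cross > 0 → take C=(2.5905,3.3856) (cross=69.762)
θ=264°: ex = (C−B)/|BC| = (0.4149,0.9099); ey = (-0.9099,0.4149)
θ=264°: P = B + -3.01·ex + 1.01·ey = (-2.4813,-5.3033)

θ=18°: 0.84 -1.53
θ=31°: 0.31 -0.68
θ=264°: -2.48 -5.30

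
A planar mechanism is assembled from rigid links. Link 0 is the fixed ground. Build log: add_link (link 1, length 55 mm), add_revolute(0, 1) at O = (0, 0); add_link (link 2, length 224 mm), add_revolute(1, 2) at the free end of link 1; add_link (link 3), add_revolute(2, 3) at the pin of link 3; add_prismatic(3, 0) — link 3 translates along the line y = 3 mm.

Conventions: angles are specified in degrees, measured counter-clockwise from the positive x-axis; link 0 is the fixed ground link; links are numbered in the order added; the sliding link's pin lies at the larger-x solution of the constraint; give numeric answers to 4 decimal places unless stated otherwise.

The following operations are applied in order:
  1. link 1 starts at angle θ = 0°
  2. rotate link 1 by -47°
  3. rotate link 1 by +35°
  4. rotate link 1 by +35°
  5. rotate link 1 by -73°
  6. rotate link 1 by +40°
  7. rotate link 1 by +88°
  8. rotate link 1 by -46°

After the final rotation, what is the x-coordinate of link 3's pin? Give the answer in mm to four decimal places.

geometry: r = 55 mm, L = 224 mm, e = 3 mm; θ starts at 0°
rotate link 1 by -47°: θ ← 0° -47° = -47°
rotate link 1 by +35°: θ ← -47° +35° = -12°
rotate link 1 by +35°: θ ← -12° +35° = 23°
rotate link 1 by -73°: θ ← 23° -73° = -50°
rotate link 1 by +40°: θ ← -50° +40° = -10°
rotate link 1 by +88°: θ ← -10° +88° = 78°
rotate link 1 by -46°: θ ← 78° -46° = 32°
crank pin P = (r cos θ, r sin θ) = (46.642645, 29.145560)
h = r sin θ − e = 29.145560 − 3 = 26.145560
x = r cos θ + √(L² − h²) = 46.642645 + 222.468896 = 269.111541

269.1115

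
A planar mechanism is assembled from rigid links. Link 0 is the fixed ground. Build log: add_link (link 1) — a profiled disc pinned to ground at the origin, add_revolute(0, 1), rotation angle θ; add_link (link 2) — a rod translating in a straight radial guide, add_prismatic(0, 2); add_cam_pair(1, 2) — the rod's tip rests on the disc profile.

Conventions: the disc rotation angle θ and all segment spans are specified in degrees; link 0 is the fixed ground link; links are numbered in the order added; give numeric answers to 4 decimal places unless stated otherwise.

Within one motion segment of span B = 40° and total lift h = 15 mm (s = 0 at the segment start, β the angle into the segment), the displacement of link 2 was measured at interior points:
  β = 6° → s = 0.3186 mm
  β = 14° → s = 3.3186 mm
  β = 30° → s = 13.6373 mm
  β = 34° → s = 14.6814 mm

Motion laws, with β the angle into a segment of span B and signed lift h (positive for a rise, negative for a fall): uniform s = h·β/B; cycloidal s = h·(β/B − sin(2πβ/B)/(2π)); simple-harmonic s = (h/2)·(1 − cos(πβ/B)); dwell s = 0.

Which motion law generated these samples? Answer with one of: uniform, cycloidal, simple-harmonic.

candidates at β/B = r: uniform s = h·r (linear in β); cycloidal s = h·(r − sin(2πr)/(2π)); simple-harmonic s = (h/2)(1 − cos(πr))
β=6°: printed 0.3186 | uniform 2.2500, cycloidal 0.3186, simple-harmonic 0.8175
β=14°: printed 3.3186 | uniform 5.2500, cycloidal 3.3186, simple-harmonic 4.0951
β=30°: printed 13.6373 | uniform 11.2500, cycloidal 13.6373, simple-harmonic 12.8033
β=34°: printed 14.6814 | uniform 12.7500, cycloidal 14.6814, simple-harmonic 14.1825
only one law matches every sample → cycloidal

cycloidal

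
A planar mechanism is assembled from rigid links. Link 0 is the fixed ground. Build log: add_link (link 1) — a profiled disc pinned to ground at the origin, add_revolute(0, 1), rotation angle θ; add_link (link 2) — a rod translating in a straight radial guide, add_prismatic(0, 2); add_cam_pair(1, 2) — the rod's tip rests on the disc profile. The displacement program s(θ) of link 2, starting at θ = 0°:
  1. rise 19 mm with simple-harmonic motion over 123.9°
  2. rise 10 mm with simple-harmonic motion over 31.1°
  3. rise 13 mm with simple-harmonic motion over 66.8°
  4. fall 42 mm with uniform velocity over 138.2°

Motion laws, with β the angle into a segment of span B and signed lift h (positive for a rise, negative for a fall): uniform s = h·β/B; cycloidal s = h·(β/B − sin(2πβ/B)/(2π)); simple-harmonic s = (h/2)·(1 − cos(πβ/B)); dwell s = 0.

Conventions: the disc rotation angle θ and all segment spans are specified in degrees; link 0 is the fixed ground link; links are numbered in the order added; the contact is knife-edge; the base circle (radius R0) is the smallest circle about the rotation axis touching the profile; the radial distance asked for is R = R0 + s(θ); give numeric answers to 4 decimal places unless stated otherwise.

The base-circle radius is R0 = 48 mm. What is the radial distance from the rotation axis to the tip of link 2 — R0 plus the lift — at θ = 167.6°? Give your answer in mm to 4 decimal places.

seg 1 [0°–123.9°] simple-harmonic, h=19: full span → s += 19 → s = 19.0000
seg 2 [123.9°–155°] simple-harmonic, h=10: full span → s += 10 → s = 29.0000
seg 3 [155°–221.8°] simple-harmonic, h=13: θ=167.6° here. β=12.6, B=66.8. 13/2·(1 − cos(π·0.1886)) = 1.1082 → s = 30.1082
R = R0 + s = 48 + 30.1082 = 78.1082

78.1082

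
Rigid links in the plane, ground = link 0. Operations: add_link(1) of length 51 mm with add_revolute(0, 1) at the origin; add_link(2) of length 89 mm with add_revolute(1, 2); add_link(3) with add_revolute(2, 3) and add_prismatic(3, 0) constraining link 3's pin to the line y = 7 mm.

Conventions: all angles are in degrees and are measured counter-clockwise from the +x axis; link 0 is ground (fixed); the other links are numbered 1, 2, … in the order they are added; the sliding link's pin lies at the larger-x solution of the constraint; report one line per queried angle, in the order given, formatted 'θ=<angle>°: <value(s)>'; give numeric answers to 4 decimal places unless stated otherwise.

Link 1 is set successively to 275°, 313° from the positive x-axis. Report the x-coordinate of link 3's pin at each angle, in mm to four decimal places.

geometry: r = 51 mm, L = 89 mm, e = 7 mm
θ=275°: crank pin P = (r cos θ, r sin θ) = (4.444943, -50.805930)
θ=275°: h = r sin θ − e = -50.805930 − 7 = -57.805930
θ=275°: x = r cos θ + √(L² − h²) = 4.444943 + 67.671815 = 72.116758
θ=313°: crank pin P = (r cos θ, r sin θ) = (34.781916, -37.299039)
θ=313°: h = r sin θ − e = -37.299039 − 7 = -44.299039
θ=313°: x = r cos θ + √(L² − h²) = 34.781916 + 77.191937 = 111.973854

θ=275°: 72.1168
θ=313°: 111.9739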